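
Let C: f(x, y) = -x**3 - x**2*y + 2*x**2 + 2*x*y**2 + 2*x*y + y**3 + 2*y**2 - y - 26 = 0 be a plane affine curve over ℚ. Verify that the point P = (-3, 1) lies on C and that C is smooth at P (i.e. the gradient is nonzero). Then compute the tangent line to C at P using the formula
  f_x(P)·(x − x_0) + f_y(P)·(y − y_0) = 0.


Tangent line at P: -29*x - 21*y - 66 = 0.

Step 1: f(-3, 1) = 0, so P lies on C.
Step 2: partial derivatives
  f_x(x, y) = -3*x**2 - 2*x*y + 4*x + 2*y**2 + 2*y, f_y(x, y) = -x**2 + 4*x*y + 2*x + 3*y**2 + 4*y - 1.
  f_x(P) = -29, f_y(P) = -21 (gradient nonzero, so P is smooth).
Step 3: tangent line at P: -29·(x − -3) + -21·(y − 1) = 0.
Expanding: -29*x - 21*y - 66 = 0.


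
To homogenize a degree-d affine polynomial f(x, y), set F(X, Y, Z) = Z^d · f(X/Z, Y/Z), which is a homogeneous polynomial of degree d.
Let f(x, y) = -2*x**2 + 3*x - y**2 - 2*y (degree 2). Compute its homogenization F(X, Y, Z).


F(X, Y, Z) = -2*X**2 + 3*X*Z - Y**2 - 2*Y*Z

deg(f) = 2.
Substitute x = X/Z, y = Y/Z into f, then multiply by Z^2.
  monomial -2·x^2·y^0 ↦ -2·X^2·Y^0·Z^0.
  monomial 3·x^1·y^0 ↦ 3·X^1·Y^0·Z^1.
  monomial -1·x^0·y^2 ↦ -1·X^0·Y^2·Z^0.
  monomial -2·x^0·y^1 ↦ -2·X^0·Y^1·Z^1.
Collecting: F(X, Y, Z) = -2*X**2 + 3*X*Z - Y**2 - 2*Y*Z.


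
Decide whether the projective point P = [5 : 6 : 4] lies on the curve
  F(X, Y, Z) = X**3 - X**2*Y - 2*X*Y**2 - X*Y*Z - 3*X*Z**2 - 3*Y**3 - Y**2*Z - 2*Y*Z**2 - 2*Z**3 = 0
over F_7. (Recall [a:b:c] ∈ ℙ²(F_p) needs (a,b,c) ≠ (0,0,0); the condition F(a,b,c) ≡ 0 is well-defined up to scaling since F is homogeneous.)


F(5,6,4) ≡ 5 (mod 7); P is NOT on the curve.

Evaluate F(5, 6, 4) term-by-term (mod 7).
  X**3 ↦ 1·125·1·1 = 125
  -X**2*Y ↦ -1·25·6·1 = -150
  -2*X*Y**2 ↦ -2·5·36·1 = -360
  -X*Y*Z ↦ -1·5·6·4 = -120
  -3*X*Z**2 ↦ -3·5·1·16 = -240
  -3*Y**3 ↦ -3·1·216·1 = -648
  -Y**2*Z ↦ -1·1·36·4 = -144
  -2*Y*Z**2 ↦ -2·1·6·16 = -192
  -2*Z**3 ↦ -2·1·1·64 = -128
Sum: F(5, 6, 4) = (125) + (-150) + (-360) + (-120) + (-240) + (-648) + (-144) + (-192) + (-128) = -1857.
Reducing mod 7: -1857 ≡ 5 (mod 7).
Since F(a, b, c) ≡ 5 ≠ 0 (mod 7), P does NOT lie on the curve.


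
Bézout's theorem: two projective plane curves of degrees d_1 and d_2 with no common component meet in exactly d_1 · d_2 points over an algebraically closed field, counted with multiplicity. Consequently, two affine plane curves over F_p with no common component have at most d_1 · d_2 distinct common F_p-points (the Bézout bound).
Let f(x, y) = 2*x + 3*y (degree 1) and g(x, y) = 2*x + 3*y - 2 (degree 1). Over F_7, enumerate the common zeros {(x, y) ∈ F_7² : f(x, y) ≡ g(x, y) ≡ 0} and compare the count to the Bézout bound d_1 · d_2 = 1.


Common zeros: ∅; count = 0; Bézout bound = 1.

deg(f) = 1, deg(g) = 1, so Bézout bound = 1.
Scan x ∈ F_7. For each x, list the y ∈ F_7 with f(x, y) ≡ 0 and those with g(x, y) ≡ 0 (mod 7); the common zeros in that column are the intersection.
  x = 0: f ≡ 0 at y ∈ {0}; g ≡ 0 at y ∈ {3}; common: ∅.
  x = 1: f ≡ 0 at y ∈ {4}; g ≡ 0 at y ∈ {0}; common: ∅.
  x = 2: f ≡ 0 at y ∈ {1}; g ≡ 0 at y ∈ {4}; common: ∅.
  x = 3: f ≡ 0 at y ∈ {5}; g ≡ 0 at y ∈ {1}; common: ∅.
  x = 4: f ≡ 0 at y ∈ {2}; g ≡ 0 at y ∈ {5}; common: ∅.
  x = 5: f ≡ 0 at y ∈ {6}; g ≡ 0 at y ∈ {2}; common: ∅.
  x = 6: f ≡ 0 at y ∈ {3}; g ≡ 0 at y ∈ {6}; common: ∅.
Collecting: common zeros = ∅, so the count is 0.
Comparison with the Bézout bound: 0 ≤ 1 = deg(f)·deg(g), as expected for curves with no common component (the affine F_7-count falls short of the bound because intersections may lie at infinity, over extension fields, or carry multiplicity).


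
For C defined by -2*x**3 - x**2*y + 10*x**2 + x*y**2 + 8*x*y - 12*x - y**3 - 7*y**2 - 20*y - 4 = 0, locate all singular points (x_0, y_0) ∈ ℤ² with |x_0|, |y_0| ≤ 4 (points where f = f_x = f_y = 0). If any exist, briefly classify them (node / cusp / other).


Singular points: {(2, -2)}; classification: cusp.

Compute partial derivatives:
  f_x = -6*x**2 - 2*x*y + 20*x + y**2 + 8*y - 12.
  f_y = -x**2 + 2*x*y + 8*x - 3*y**2 - 14*y - 20.
Scan x_0 ∈ {−4, ..., 4}. For each x_0, f_y(x_0, y) is a polynomial in y; find its integer roots y ∈ {−4, ..., 4}, then test f_x and f at those candidates.
  x = -4: f_y(-4, y) = -3*y**2 - 22*y - 68; no integer root y with |y| ≤ 4.
  x = -3: f_y(-3, y) = -3*y**2 - 20*y - 53; no integer root y with |y| ≤ 4.
  x = -2: f_y(-2, y) = -3*y**2 - 18*y - 40; no integer root y with |y| ≤ 4.
  x = -1: f_y(-1, y) = -3*y**2 - 16*y - 29; no integer root y with |y| ≤ 4.
  x = 0: f_y(0, y) = -3*y**2 - 14*y - 20; no integer root y with |y| ≤ 4.
  x = 1: f_y(1, y) = -3*y**2 - 12*y - 13; no integer root y with |y| ≤ 4.
  x = 2: f_y(2, y) = -3*y**2 - 10*y - 8; vanishes at y ∈ {-2}. (2, -2): f_x = 0, f = 0 — SINGULAR.
  x = 3: f_y(3, y) = -3*y**2 - 8*y - 5; vanishes at y ∈ {-1}. (3, -1): f_x = -7 ≠ 0.
  x = 4: f_y(4, y) = -3*y**2 - 6*y - 4; no integer root y with |y| ≤ 4.
Only singular point on the grid: (2, -2).
Classify: substitute x = 2 + u, y = -2 + v and expand: f = -2*u**3 - u**2*v + u*v**2 - v**3 + v**2.
No constant or linear terms (consistent with a singular point). Quadratic part: v**2. Cubic part: -2*u**3 - u**2*v + u*v**2 - v**3.
The quadratic part v**2 is a perfect square, so there is a single (double) tangent line v = 0, i.e. y = -2. Restricting the cubic part to that line (v = 0) leaves -2*u**3 ≠ 0, so f is not divisible by v and the branch is v² ≈ 2*u**3 to lowest order — this is a cusp.
Classification: cusp.


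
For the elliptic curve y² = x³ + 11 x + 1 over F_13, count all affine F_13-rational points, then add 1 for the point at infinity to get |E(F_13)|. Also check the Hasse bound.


Affine points = {(0, 1), (0, 12), (1, 0), (3, 3), (3, 10), (5, 5), (5, 8), (6, 6), (6, 7), (8, 4), (8, 9), (9, 6), (9, 7), (11, 6), (11, 7)}; affine count = 15; |E(F_13)| = 16.

Discriminant check: Δ ∝ 4a³ + 27b² = 4·11³ + 27·1² = 4·1331 + 27·1 ≡ 8 (mod 13). Nonzero ⇒ E is nonsingular.
For each x ∈ F_13, compute rhs = x³ + 11·x + 1 mod 13, then count y ∈ F_13 with y² ≡ rhs.
  x = 0: rhs = 1, matching y values: 1, 12 (2 points).
  x = 1: rhs = 0, matching y values: 0 (1 points).
  x = 2: rhs = 5, matching y values: none (0 points).
  x = 3: rhs = 9, matching y values: 3, 10 (2 points).
  x = 4: rhs = 5, matching y values: none (0 points).
  x = 5: rhs = 12, matching y values: 5, 8 (2 points).
  x = 6: rhs = 10, matching y values: 6, 7 (2 points).
  x = 7: rhs = 5, matching y values: none (0 points).
  x = 8: rhs = 3, matching y values: 4, 9 (2 points).
  x = 9: rhs = 10, matching y values: 6, 7 (2 points).
  x = 10: rhs = 6, matching y values: none (0 points).
  x = 11: rhs = 10, matching y values: 6, 7 (2 points).
  x = 12: rhs = 2, matching y values: none (0 points).
Total affine count: 15.
Full point count |E(F_13)| = 15 + 1 = 16.
Hasse bound: |16 − (13+1)| = |2| = 2 ≤ 2√13 ≈ 7.2111 ✓.


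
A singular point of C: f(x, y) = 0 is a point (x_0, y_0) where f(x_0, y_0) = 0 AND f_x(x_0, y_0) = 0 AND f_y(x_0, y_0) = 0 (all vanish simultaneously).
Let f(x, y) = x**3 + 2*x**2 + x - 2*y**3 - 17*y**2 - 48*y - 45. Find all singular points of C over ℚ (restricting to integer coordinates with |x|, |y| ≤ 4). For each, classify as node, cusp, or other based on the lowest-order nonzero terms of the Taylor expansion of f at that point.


Singular points: {(-1, -3)}; classification: node.

Compute partial derivatives:
  f_x = 3*x**2 + 4*x + 1.
  f_y = -6*y**2 - 34*y - 48.
Scan x_0 ∈ {−4, ..., 4}. For each x_0, f_y(x_0, y) is a polynomial in y; find its integer roots y ∈ {−4, ..., 4}, then test f_x and f at those candidates.
  x = -4: f_y(-4, y) = -6*y**2 - 34*y - 48; vanishes at y ∈ {-3}. (-4, -3): f_x = 33 ≠ 0.
  x = -3: f_y(-3, y) = -6*y**2 - 34*y - 48; vanishes at y ∈ {-3}. (-3, -3): f_x = 16 ≠ 0.
  x = -2: f_y(-2, y) = -6*y**2 - 34*y - 48; vanishes at y ∈ {-3}. (-2, -3): f_x = 5 ≠ 0.
  x = -1: f_y(-1, y) = -6*y**2 - 34*y - 48; vanishes at y ∈ {-3}. (-1, -3): f_x = 0, f = 0 — SINGULAR.
  x = 0: f_y(0, y) = -6*y**2 - 34*y - 48; vanishes at y ∈ {-3}. (0, -3): f_x = 1 ≠ 0.
  x = 1: f_y(1, y) = -6*y**2 - 34*y - 48; vanishes at y ∈ {-3}. (1, -3): f_x = 8 ≠ 0.
  x = 2: f_y(2, y) = -6*y**2 - 34*y - 48; vanishes at y ∈ {-3}. (2, -3): f_x = 21 ≠ 0.
  x = 3: f_y(3, y) = -6*y**2 - 34*y - 48; vanishes at y ∈ {-3}. (3, -3): f_x = 40 ≠ 0.
  x = 4: f_y(4, y) = -6*y**2 - 34*y - 48; vanishes at y ∈ {-3}. (4, -3): f_x = 65 ≠ 0.
Only singular point on the grid: (-1, -3).
Classify: substitute x = -1 + u, y = -3 + v and expand: f = u**3 - u**2 - 2*v**3 + v**2.
No constant or linear terms (consistent with a singular point). Quadratic part: -u**2 + v**2. Cubic part: u**3 - 2*v**3.
The quadratic part v**2 - u**2 = (v − u)(v + u) splits into two distinct linear factors, so there are two distinct tangent lines y − -3 = ±(x − -1) — this is a node (ordinary double point).
Classification: node.


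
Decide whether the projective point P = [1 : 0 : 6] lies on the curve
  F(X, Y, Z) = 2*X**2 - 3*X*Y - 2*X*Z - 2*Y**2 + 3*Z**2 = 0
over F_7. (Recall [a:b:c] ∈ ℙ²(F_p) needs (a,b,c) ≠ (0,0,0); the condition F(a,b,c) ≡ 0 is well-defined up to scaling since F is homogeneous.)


F(1,0,6) ≡ 0 (mod 7); P is on the curve.

Evaluate F(1, 0, 6) term-by-term (mod 7).
  2*X**2 ↦ 2·1·1·1 = 2
  -3*X*Y ↦ -3·1·0·1 = 0
  -2*X*Z ↦ -2·1·1·6 = -12
  -2*Y**2 ↦ -2·1·0·1 = 0
  3*Z**2 ↦ 3·1·1·36 = 108
Sum: F(1, 0, 6) = (2) + (0) + (-12) + (0) + (108) = 98.
Reducing mod 7: 98 ≡ 0 (mod 7).
Since F(a, b, c) ≡ 0 (mod 7), P lies on the curve.


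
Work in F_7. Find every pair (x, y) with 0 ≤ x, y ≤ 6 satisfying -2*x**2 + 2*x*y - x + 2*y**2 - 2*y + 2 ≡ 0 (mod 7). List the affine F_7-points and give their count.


Affine F_7-points: {(0, 3), (0, 5), (1, 2), (1, 5), (3, 6), (4, 2), (6, 3), (6, 6)}; count = 8.

For each of the 49 pairs (x, y) ∈ F_7², evaluate f(x, y) mod 7. Record the zeros.
  x = 0: [0↦2, 1↦2, 2↦6, 3↦0, 4↦5, 5↦0, 6↦6]  zeros at y ∈ {3, 5}
  x = 1: [0↦6, 1↦1, 2↦0, 3↦3, 4↦3, 5↦0, 6↦1]  zeros at y ∈ {2, 5}
  x = 2: [0↦6, 1↦3, 2↦4, 3↦2, 4↦4, 5↦3, 6↦6]  zeros at y ∈ ∅
  x = 3: [0↦2, 1↦1, 2↦4, 3↦4, 4↦1, 5↦2, 6↦0]  zeros at y ∈ {6}
  x = 4: [0↦1, 1↦2, 2↦0, 3↦2, 4↦1, 5↦4, 6↦4]  zeros at y ∈ {2}
  x = 5: [0↦3, 1↦6, 2↦6, 3↦3, 4↦4, 5↦2, 6↦4]  zeros at y ∈ ∅
  x = 6: [0↦1, 1↦6, 2↦1, 3↦0, 4↦3, 5↦3, 6↦0]  zeros at y ∈ {3, 6}
Collecting zeros: affine points = {(0, 3), (0, 5), (1, 2), (1, 5), (3, 6), (4, 2), (6, 3), (6, 6)}.
Total count |C(F_7)_aff| = 8.


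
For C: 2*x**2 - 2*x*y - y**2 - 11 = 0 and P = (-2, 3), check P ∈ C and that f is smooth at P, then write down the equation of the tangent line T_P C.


Tangent line at P: -14*x - 2*y - 22 = 0.

Step 1: f(-2, 3) = 0, so P lies on C.
Step 2: partial derivatives
  f_x(x, y) = 4*x - 2*y, f_y(x, y) = -2*x - 2*y.
  f_x(P) = -14, f_y(P) = -2 (gradient nonzero, so P is smooth).
Step 3: tangent line at P: -14·(x − -2) + -2·(y − 3) = 0.
Expanding: -14*x - 2*y - 22 = 0.


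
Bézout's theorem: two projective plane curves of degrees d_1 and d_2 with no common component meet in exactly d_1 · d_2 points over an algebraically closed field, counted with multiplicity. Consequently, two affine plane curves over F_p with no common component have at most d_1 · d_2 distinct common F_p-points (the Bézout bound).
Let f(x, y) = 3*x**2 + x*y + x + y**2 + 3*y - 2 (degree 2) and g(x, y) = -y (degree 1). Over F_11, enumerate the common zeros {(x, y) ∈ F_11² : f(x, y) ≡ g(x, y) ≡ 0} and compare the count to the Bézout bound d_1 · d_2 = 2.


Common zeros: {(8, 0), (10, 0)}; count = 2; Bézout bound = 2.

deg(f) = 2, deg(g) = 1, so Bézout bound = 2.
Scan x ∈ F_11. For each x, list the y ∈ F_11 with f(x, y) ≡ 0 and those with g(x, y) ≡ 0 (mod 11); the common zeros in that column are the intersection.
  x = 0: f ≡ 0 at y ∈ ∅; g ≡ 0 at y ∈ {0}; common: ∅.
  x = 1: f ≡ 0 at y ∈ ∅; g ≡ 0 at y ∈ {0}; common: ∅.
  x = 2: f ≡ 0 at y ∈ ∅; g ≡ 0 at y ∈ {0}; common: ∅.
  x = 3: f ≡ 0 at y ∈ {2, 3}; g ≡ 0 at y ∈ {0}; common: ∅.
  x = 4: f ≡ 0 at y ∈ {5, 10}; g ≡ 0 at y ∈ {0}; common: ∅.
  x = 5: f ≡ 0 at y ∈ {5, 9}; g ≡ 0 at y ∈ {0}; common: ∅.
  x = 6: f ≡ 0 at y ∈ ∅; g ≡ 0 at y ∈ {0}; common: ∅.
  x = 7: f ≡ 0 at y ∈ {2, 10}; g ≡ 0 at y ∈ {0}; common: ∅.
  x = 8: f ≡ 0 at y ∈ {0}; g ≡ 0 at y ∈ {0}; common: {0}.
  x = 9: f ≡ 0 at y ∈ ∅; g ≡ 0 at y ∈ {0}; common: ∅.
  x = 10: f ≡ 0 at y ∈ {0, 9}; g ≡ 0 at y ∈ {0}; common: {0}.
Collecting: common zeros = {(8, 0), (10, 0)}, so the count is 2.
Comparison with the Bézout bound: 2 ≤ 2 = deg(f)·deg(g), as expected for curves with no common component (the bound is attained).


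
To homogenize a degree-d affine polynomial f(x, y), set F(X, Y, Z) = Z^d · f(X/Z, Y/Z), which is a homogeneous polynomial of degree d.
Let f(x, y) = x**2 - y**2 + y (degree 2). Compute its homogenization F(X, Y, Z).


F(X, Y, Z) = X**2 - Y**2 + Y*Z

deg(f) = 2.
Substitute x = X/Z, y = Y/Z into f, then multiply by Z^2.
  monomial 1·x^2·y^0 ↦ 1·X^2·Y^0·Z^0.
  monomial -1·x^0·y^2 ↦ -1·X^0·Y^2·Z^0.
  monomial 1·x^0·y^1 ↦ 1·X^0·Y^1·Z^1.
Collecting: F(X, Y, Z) = X**2 - Y**2 + Y*Z.


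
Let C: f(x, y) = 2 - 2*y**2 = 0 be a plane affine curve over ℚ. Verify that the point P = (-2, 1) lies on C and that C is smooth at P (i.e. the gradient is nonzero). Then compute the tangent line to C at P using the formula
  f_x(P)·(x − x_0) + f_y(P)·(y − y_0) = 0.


Tangent line at P: 4 - 4*y = 0.

Step 1: f(-2, 1) = 0, so P lies on C.
Step 2: partial derivatives
  f_x(x, y) = 0, f_y(x, y) = -4*y.
  f_x(P) = 0, f_y(P) = -4 (gradient nonzero, so P is smooth).
Step 3: tangent line at P: 0·(x − -2) + -4·(y − 1) = 0.
Expanding: 4 - 4*y = 0.


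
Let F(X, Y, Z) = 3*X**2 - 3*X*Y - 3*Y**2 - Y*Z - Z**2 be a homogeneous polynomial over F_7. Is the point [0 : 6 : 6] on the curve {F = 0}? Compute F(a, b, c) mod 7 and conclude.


F(0,6,6) ≡ 2 (mod 7); P is NOT on the curve.

Evaluate F(0, 6, 6) term-by-term (mod 7).
  3*X**2 ↦ 3·0·1·1 = 0
  -3*X*Y ↦ -3·0·6·1 = 0
  -3*Y**2 ↦ -3·1·36·1 = -108
  -Y*Z ↦ -1·1·6·6 = -36
  -Z**2 ↦ -1·1·1·36 = -36
Sum: F(0, 6, 6) = (0) + (0) + (-108) + (-36) + (-36) = -180.
Reducing mod 7: -180 ≡ 2 (mod 7).
Since F(a, b, c) ≡ 2 ≠ 0 (mod 7), P does NOT lie on the curve.


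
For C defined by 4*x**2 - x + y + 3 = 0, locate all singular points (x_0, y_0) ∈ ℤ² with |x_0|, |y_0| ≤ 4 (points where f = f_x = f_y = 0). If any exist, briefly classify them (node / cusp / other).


No singular points in the scanned grid; C is smooth there.

Compute partial derivatives:
  f_x = 8*x - 1.
  f_y = 1.
f_y = 1 is a nonzero constant, so f_y never vanishes: no point (x, y) can satisfy f = f_x = f_y = 0. In particular no (x, y) ∈ {−4, ..., 4}² is singular; the curve is smooth.


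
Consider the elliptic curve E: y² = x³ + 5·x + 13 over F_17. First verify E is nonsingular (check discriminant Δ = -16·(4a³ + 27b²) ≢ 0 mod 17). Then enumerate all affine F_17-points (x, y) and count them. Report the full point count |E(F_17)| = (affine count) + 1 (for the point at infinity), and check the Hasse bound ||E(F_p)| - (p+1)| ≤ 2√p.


Affine points = {(0, 8), (0, 9), (1, 6), (1, 11), (3, 2), (3, 15), (6, 2), (6, 15), (7, 0), (8, 2), (8, 15), (10, 3), (10, 14), (12, 4), (12, 13)}; affine count = 15; |E(F_17)| = 16.

Discriminant check: Δ ∝ 4a³ + 27b² = 4·5³ + 27·13² = 4·125 + 27·169 ≡ 14 (mod 17). Nonzero ⇒ E is nonsingular.
For each x ∈ F_17, compute rhs = x³ + 5·x + 13 mod 17, then count y ∈ F_17 with y² ≡ rhs.
  x = 0: rhs = 13, matching y values: 8, 9 (2 points).
  x = 1: rhs = 2, matching y values: 6, 11 (2 points).
  x = 2: rhs = 14, matching y values: none (0 points).
  x = 3: rhs = 4, matching y values: 2, 15 (2 points).
  x = 4: rhs = 12, matching y values: none (0 points).
  x = 5: rhs = 10, matching y values: none (0 points).
  x = 6: rhs = 4, matching y values: 2, 15 (2 points).
  x = 7: rhs = 0, matching y values: 0 (1 points).
  x = 8: rhs = 4, matching y values: 2, 15 (2 points).
  x = 9: rhs = 5, matching y values: none (0 points).
  x = 10: rhs = 9, matching y values: 3, 14 (2 points).
  x = 11: rhs = 5, matching y values: none (0 points).
  x = 12: rhs = 16, matching y values: 4, 13 (2 points).
  x = 13: rhs = 14, matching y values: none (0 points).
  x = 14: rhs = 5, matching y values: none (0 points).
  x = 15: rhs = 12, matching y values: none (0 points).
  x = 16: rhs = 7, matching y values: none (0 points).
Total affine count: 15.
Full point count |E(F_17)| = 15 + 1 = 16.
Hasse bound: |16 − (17+1)| = |-2| = 2 ≤ 2√17 ≈ 8.2462 ✓.


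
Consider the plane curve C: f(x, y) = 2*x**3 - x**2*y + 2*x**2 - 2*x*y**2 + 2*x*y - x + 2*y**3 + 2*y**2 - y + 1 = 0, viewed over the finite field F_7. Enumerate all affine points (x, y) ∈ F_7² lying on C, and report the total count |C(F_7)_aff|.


Affine F_7-points: {(0, 3), (2, 3), (3, 0), (5, 5)}; count = 4.

For each of the 49 pairs (x, y) ∈ F_7², evaluate f(x, y) mod 7. Record the zeros.
  x = 0: [0↦1, 1↦4, 2↦2, 3↦0, 4↦3, 5↦2, 6↦2]  zeros at y ∈ {3}
  x = 1: [0↦4, 1↦6, 2↦6, 3↦2, 4↦6, 5↦2, 6↦2]  zeros at y ∈ ∅
  x = 2: [0↦2, 1↦1, 2↦1, 3↦0, 4↦3, 5↦1, 6↦6]  zeros at y ∈ {3}
  x = 3: [0↦0, 1↦1, 2↦6, 3↦6, 4↦6, 5↦4, 6↦5]  zeros at y ∈ {0}
  x = 4: [0↦3, 1↦4, 2↦5, 3↦4, 4↦6, 5↦2, 6↦4]  zeros at y ∈ ∅
  x = 5: [0↦2, 1↦1, 2↦3, 3↦6, 4↦1, 5↦0, 6↦1]  zeros at y ∈ {5}
  x = 6: [0↦2, 1↦4, 2↦5, 3↦3, 4↦3, 5↦3, 6↦1]  zeros at y ∈ ∅
Collecting zeros: affine points = {(0, 3), (2, 3), (3, 0), (5, 5)}.
Total count |C(F_7)_aff| = 4.


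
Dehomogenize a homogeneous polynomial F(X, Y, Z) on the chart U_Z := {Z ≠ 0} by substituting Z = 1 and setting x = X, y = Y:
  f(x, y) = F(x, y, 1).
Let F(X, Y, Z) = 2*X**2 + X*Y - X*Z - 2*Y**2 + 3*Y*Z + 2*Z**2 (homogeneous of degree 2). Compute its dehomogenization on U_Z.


f(x, y) = 2*x**2 + x*y - x - 2*y**2 + 3*y + 2

On U_Z we set Z = 1. Each monomial c·X^i·Y^j·Z^k in F becomes c·x^i·y^j·1^k = c·x^i·y^j.
Substituting Z = 1: F(X, Y, 1) = 2*x**2 + x*y - x - 2*y**2 + 3*y + 2.
Note: deg(f) ≤ deg(F) = 2; strict inequality happens when F is divisible by Z (lost terms).


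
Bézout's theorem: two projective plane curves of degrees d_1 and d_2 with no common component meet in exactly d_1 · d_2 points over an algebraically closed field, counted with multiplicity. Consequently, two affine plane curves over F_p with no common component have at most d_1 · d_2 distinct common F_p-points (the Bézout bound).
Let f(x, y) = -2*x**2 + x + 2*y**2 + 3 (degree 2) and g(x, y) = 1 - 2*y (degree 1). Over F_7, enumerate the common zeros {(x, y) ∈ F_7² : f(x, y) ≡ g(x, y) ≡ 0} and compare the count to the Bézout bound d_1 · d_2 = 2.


Common zeros: {(0, 4), (4, 4)}; count = 2; Bézout bound = 2.

deg(f) = 2, deg(g) = 1, so Bézout bound = 2.
Scan x ∈ F_7. For each x, list the y ∈ F_7 with f(x, y) ≡ 0 and those with g(x, y) ≡ 0 (mod 7); the common zeros in that column are the intersection.
  x = 0: f ≡ 0 at y ∈ {3, 4}; g ≡ 0 at y ∈ {4}; common: {4}.
  x = 1: f ≡ 0 at y ∈ ∅; g ≡ 0 at y ∈ {4}; common: ∅.
  x = 2: f ≡ 0 at y ∈ ∅; g ≡ 0 at y ∈ {4}; common: ∅.
  x = 3: f ≡ 0 at y ∈ ∅; g ≡ 0 at y ∈ {4}; common: ∅.
  x = 4: f ≡ 0 at y ∈ {3, 4}; g ≡ 0 at y ∈ {4}; common: {4}.
  x = 5: f ≡ 0 at y ∈ {0}; g ≡ 0 at y ∈ {4}; common: ∅.
  x = 6: f ≡ 0 at y ∈ {0}; g ≡ 0 at y ∈ {4}; common: ∅.
Collecting: common zeros = {(0, 4), (4, 4)}, so the count is 2.
Comparison with the Bézout bound: 2 ≤ 2 = deg(f)·deg(g), as expected for curves with no common component (the bound is attained).


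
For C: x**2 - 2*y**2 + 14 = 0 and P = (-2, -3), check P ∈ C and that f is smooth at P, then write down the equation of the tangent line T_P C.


Tangent line at P: -4*x + 12*y + 28 = 0.

Step 1: f(-2, -3) = 0, so P lies on C.
Step 2: partial derivatives
  f_x(x, y) = 2*x, f_y(x, y) = -4*y.
  f_x(P) = -4, f_y(P) = 12 (gradient nonzero, so P is smooth).
Step 3: tangent line at P: -4·(x − -2) + 12·(y − -3) = 0.
Expanding: -4*x + 12*y + 28 = 0.


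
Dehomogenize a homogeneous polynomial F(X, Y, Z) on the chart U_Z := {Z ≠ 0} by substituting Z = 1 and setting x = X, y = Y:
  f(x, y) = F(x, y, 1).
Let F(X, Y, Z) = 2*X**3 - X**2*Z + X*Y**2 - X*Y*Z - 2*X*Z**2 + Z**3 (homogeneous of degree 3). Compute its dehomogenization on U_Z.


f(x, y) = 2*x**3 - x**2 + x*y**2 - x*y - 2*x + 1

On U_Z we set Z = 1. Each monomial c·X^i·Y^j·Z^k in F becomes c·x^i·y^j·1^k = c·x^i·y^j.
Substituting Z = 1: F(X, Y, 1) = 2*x**3 - x**2 + x*y**2 - x*y - 2*x + 1.
Note: deg(f) ≤ deg(F) = 3; strict inequality happens when F is divisible by Z (lost terms).


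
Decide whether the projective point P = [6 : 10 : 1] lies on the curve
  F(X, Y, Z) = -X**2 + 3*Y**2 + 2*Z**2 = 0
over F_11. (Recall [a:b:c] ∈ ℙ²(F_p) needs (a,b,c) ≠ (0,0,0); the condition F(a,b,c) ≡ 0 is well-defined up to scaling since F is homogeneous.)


F(6,10,1) ≡ 2 (mod 11); P is NOT on the curve.

Evaluate F(6, 10, 1) term-by-term (mod 11).
  -X**2 ↦ -1·36·1·1 = -36
  3*Y**2 ↦ 3·1·100·1 = 300
  2*Z**2 ↦ 2·1·1·1 = 2
Sum: F(6, 10, 1) = (-36) + (300) + (2) = 266.
Reducing mod 11: 266 ≡ 2 (mod 11).
Since F(a, b, c) ≡ 2 ≠ 0 (mod 11), P does NOT lie on the curve.


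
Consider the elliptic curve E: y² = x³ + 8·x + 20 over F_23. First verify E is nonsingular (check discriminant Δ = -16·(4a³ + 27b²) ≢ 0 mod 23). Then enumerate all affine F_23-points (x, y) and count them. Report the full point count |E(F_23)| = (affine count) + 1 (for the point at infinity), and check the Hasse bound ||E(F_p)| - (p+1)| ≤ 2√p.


Affine points = {(1, 11), (1, 12), (3, 5), (3, 18), (4, 1), (4, 22), (5, 1), (5, 22), (6, 10), (6, 13), (9, 4), (9, 19), (11, 6), (11, 17), (12, 2), (12, 21), (14, 1), (14, 22), (16, 9), (16, 14), (17, 3), (17, 20), (18, 4), (18, 19), (19, 4), (19, 19)}; affine count = 26; |E(F_23)| = 27.

Discriminant check: Δ ∝ 4a³ + 27b² = 4·8³ + 27·20² = 4·512 + 27·400 ≡ 14 (mod 23). Nonzero ⇒ E is nonsingular.
For each x ∈ F_23, compute rhs = x³ + 8·x + 20 mod 23, then count y ∈ F_23 with y² ≡ rhs.
  x = 0: rhs = 20, matching y values: none (0 points).
  x = 1: rhs = 6, matching y values: 11, 12 (2 points).
  x = 2: rhs = 21, matching y values: none (0 points).
  x = 3: rhs = 2, matching y values: 5, 18 (2 points).
  x = 4: rhs = 1, matching y values: 1, 22 (2 points).
  x = 5: rhs = 1, matching y values: 1, 22 (2 points).
  x = 6: rhs = 8, matching y values: 10, 13 (2 points).
  x = 7: rhs = 5, matching y values: none (0 points).
  x = 8: rhs = 21, matching y values: none (0 points).
  x = 9: rhs = 16, matching y values: 4, 19 (2 points).
  x = 10: rhs = 19, matching y values: none (0 points).
  x = 11: rhs = 13, matching y values: 6, 17 (2 points).
  x = 12: rhs = 4, matching y values: 2, 21 (2 points).
  x = 13: rhs = 21, matching y values: none (0 points).
  x = 14: rhs = 1, matching y values: 1, 22 (2 points).
  x = 15: rhs = 19, matching y values: none (0 points).
  x = 16: rhs = 12, matching y values: 9, 14 (2 points).
  x = 17: rhs = 9, matching y values: 3, 20 (2 points).
  x = 18: rhs = 16, matching y values: 4, 19 (2 points).
  x = 19: rhs = 16, matching y values: 4, 19 (2 points).
  x = 20: rhs = 15, matching y values: none (0 points).
  x = 21: rhs = 19, matching y values: none (0 points).
  x = 22: rhs = 11, matching y values: none (0 points).
Total affine count: 26.
Full point count |E(F_23)| = 26 + 1 = 27.
Hasse bound: |27 − (23+1)| = |3| = 3 ≤ 2√23 ≈ 9.5917 ✓.


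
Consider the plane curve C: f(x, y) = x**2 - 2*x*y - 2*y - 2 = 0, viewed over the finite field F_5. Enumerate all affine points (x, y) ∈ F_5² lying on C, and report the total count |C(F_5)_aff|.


Affine F_5-points: {(0, 4), (1, 1), (2, 2), (3, 4)}; count = 4.

For each of the 25 pairs (x, y) ∈ F_5², evaluate f(x, y) mod 5. Record the zeros.
  x = 0: [0↦3, 1↦1, 2↦4, 3↦2, 4↦0]  zeros at y ∈ {4}
  x = 1: [0↦4, 1↦0, 2↦1, 3↦2, 4↦3]  zeros at y ∈ {1}
  x = 2: [0↦2, 1↦1, 2↦0, 3↦4, 4↦3]  zeros at y ∈ {2}
  x = 3: [0↦2, 1↦4, 2↦1, 3↦3, 4↦0]  zeros at y ∈ {4}
  x = 4: [0↦4, 1↦4, 2↦4, 3↦4, 4↦4]  zeros at y ∈ ∅
Collecting zeros: affine points = {(0, 4), (1, 1), (2, 2), (3, 4)}.
Total count |C(F_5)_aff| = 4.


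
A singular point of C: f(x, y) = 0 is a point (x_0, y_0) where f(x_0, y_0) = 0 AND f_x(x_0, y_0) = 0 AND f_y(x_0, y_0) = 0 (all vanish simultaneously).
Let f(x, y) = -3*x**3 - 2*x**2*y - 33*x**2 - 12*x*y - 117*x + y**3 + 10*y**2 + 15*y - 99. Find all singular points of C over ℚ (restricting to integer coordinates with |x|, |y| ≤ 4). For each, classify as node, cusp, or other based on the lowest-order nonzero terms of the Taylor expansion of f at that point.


Singular points: {(-3, -3)}; classification: cusp.

Compute partial derivatives:
  f_x = -9*x**2 - 4*x*y - 66*x - 12*y - 117.
  f_y = -2*x**2 - 12*x + 3*y**2 + 20*y + 15.
Scan x_0 ∈ {−4, ..., 4}. For each x_0, f_y(x_0, y) is a polynomial in y; find its integer roots y ∈ {−4, ..., 4}, then test f_x and f at those candidates.
  x = -4: f_y(-4, y) = 3*y**2 + 20*y + 31; no integer root y with |y| ≤ 4.
  x = -3: f_y(-3, y) = 3*y**2 + 20*y + 33; vanishes at y ∈ {-3}. (-3, -3): f_x = 0, f = 0 — SINGULAR.
  x = -2: f_y(-2, y) = 3*y**2 + 20*y + 31; no integer root y with |y| ≤ 4.
  x = -1: f_y(-1, y) = 3*y**2 + 20*y + 25; no integer root y with |y| ≤ 4.
  x = 0: f_y(0, y) = 3*y**2 + 20*y + 15; no integer root y with |y| ≤ 4.
  x = 1: f_y(1, y) = 3*y**2 + 20*y + 1; no integer root y with |y| ≤ 4.
  x = 2: f_y(2, y) = 3*y**2 + 20*y - 17; no integer root y with |y| ≤ 4.
  x = 3: f_y(3, y) = 3*y**2 + 20*y - 39; no integer root y with |y| ≤ 4.
  x = 4: f_y(4, y) = 3*y**2 + 20*y - 65; no integer root y with |y| ≤ 4.
Only singular point on the grid: (-3, -3).
Classify: substitute x = -3 + u, y = -3 + v and expand: f = -3*u**3 - 2*u**2*v + v**3 + v**2.
No constant or linear terms (consistent with a singular point). Quadratic part: v**2. Cubic part: -3*u**3 - 2*u**2*v + v**3.
The quadratic part v**2 is a perfect square, so there is a single (double) tangent line v = 0, i.e. y = -3. Restricting the cubic part to that line (v = 0) leaves -3*u**3 ≠ 0, so f is not divisible by v and the branch is v² ≈ 3*u**3 to lowest order — this is a cusp.
Classification: cusp.


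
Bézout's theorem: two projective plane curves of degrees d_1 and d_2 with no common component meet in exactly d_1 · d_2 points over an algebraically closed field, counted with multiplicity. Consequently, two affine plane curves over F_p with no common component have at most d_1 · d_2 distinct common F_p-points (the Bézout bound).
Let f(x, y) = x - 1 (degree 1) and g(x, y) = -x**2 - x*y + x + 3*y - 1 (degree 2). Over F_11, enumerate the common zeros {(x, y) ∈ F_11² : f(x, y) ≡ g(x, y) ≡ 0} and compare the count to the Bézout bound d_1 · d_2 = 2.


Common zeros: {(1, 6)}; count = 1; Bézout bound = 2.

deg(f) = 1, deg(g) = 2, so Bézout bound = 2.
Scan x ∈ F_11. For each x, list the y ∈ F_11 with f(x, y) ≡ 0 and those with g(x, y) ≡ 0 (mod 11); the common zeros in that column are the intersection.
  x = 0: f ≡ 0 at y ∈ ∅; g ≡ 0 at y ∈ {4}; common: ∅.
  x = 1: f ≡ 0 at y ∈ {0, 1, 2, 3, 4, 5, 6, 7, 8, 9, 10}; g ≡ 0 at y ∈ {6}; common: {6}.
  x = 2: f ≡ 0 at y ∈ ∅; g ≡ 0 at y ∈ {3}; common: ∅.
  x = 3: f ≡ 0 at y ∈ ∅; g ≡ 0 at y ∈ ∅; common: ∅.
  x = 4: f ≡ 0 at y ∈ ∅; g ≡ 0 at y ∈ {9}; common: ∅.
  x = 5: f ≡ 0 at y ∈ ∅; g ≡ 0 at y ∈ {6}; common: ∅.
  x = 6: f ≡ 0 at y ∈ ∅; g ≡ 0 at y ∈ {8}; common: ∅.
  x = 7: f ≡ 0 at y ∈ ∅; g ≡ 0 at y ∈ {3}; common: ∅.
  x = 8: f ≡ 0 at y ∈ ∅; g ≡ 0 at y ∈ {4}; common: ∅.
  x = 9: f ≡ 0 at y ∈ ∅; g ≡ 0 at y ∈ {8}; common: ∅.
  x = 10: f ≡ 0 at y ∈ ∅; g ≡ 0 at y ∈ {9}; common: ∅.
Collecting: common zeros = {(1, 6)}, so the count is 1.
Comparison with the Bézout bound: 1 ≤ 2 = deg(f)·deg(g), as expected for curves with no common component (the affine F_11-count falls short of the bound because intersections may lie at infinity, over extension fields, or carry multiplicity).


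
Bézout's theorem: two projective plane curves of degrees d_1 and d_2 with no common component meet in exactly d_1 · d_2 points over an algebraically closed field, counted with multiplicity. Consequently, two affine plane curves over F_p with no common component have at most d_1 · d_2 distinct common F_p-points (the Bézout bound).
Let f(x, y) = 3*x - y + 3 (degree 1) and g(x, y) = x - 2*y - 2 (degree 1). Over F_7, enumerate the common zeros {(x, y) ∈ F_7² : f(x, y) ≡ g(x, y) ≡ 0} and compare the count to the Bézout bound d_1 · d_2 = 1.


Common zeros: {(4, 1)}; count = 1; Bézout bound = 1.

deg(f) = 1, deg(g) = 1, so Bézout bound = 1.
Scan x ∈ F_7. For each x, list the y ∈ F_7 with f(x, y) ≡ 0 and those with g(x, y) ≡ 0 (mod 7); the common zeros in that column are the intersection.
  x = 0: f ≡ 0 at y ∈ {3}; g ≡ 0 at y ∈ {6}; common: ∅.
  x = 1: f ≡ 0 at y ∈ {6}; g ≡ 0 at y ∈ {3}; common: ∅.
  x = 2: f ≡ 0 at y ∈ {2}; g ≡ 0 at y ∈ {0}; common: ∅.
  x = 3: f ≡ 0 at y ∈ {5}; g ≡ 0 at y ∈ {4}; common: ∅.
  x = 4: f ≡ 0 at y ∈ {1}; g ≡ 0 at y ∈ {1}; common: {1}.
  x = 5: f ≡ 0 at y ∈ {4}; g ≡ 0 at y ∈ {5}; common: ∅.
  x = 6: f ≡ 0 at y ∈ {0}; g ≡ 0 at y ∈ {2}; common: ∅.
Collecting: common zeros = {(4, 1)}, so the count is 1.
Comparison with the Bézout bound: 1 ≤ 1 = deg(f)·deg(g), as expected for curves with no common component (the bound is attained).


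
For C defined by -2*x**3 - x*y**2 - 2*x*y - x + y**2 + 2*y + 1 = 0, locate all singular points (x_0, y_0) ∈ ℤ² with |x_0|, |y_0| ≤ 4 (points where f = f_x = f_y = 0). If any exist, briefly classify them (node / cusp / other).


Singular points: {(0, -1)}; classification: cusp.

Compute partial derivatives:
  f_x = -6*x**2 - y**2 - 2*y - 1.
  f_y = -2*x*y - 2*x + 2*y + 2.
Scan x_0 ∈ {−4, ..., 4}. For each x_0, f_y(x_0, y) is a polynomial in y; find its integer roots y ∈ {−4, ..., 4}, then test f_x and f at those candidates.
  x = -4: f_y(-4, y) = 10*y + 10; vanishes at y ∈ {-1}. (-4, -1): f_x = -96 ≠ 0.
  x = -3: f_y(-3, y) = 8*y + 8; vanishes at y ∈ {-1}. (-3, -1): f_x = -54 ≠ 0.
  x = -2: f_y(-2, y) = 6*y + 6; vanishes at y ∈ {-1}. (-2, -1): f_x = -24 ≠ 0.
  x = -1: f_y(-1, y) = 4*y + 4; vanishes at y ∈ {-1}. (-1, -1): f_x = -6 ≠ 0.
  x = 0: f_y(0, y) = 2*y + 2; vanishes at y ∈ {-1}. (0, -1): f_x = 0, f = 0 — SINGULAR.
  x = 1: f_y(1, y) = 0; vanishes at y ∈ {-4, -3, -2, -1, 0, 1, 2, 3, 4}. (1, -4): f_x = -15 ≠ 0; (1, -3): f_x = -10 ≠ 0; (1, -2): f_x = -7 ≠ 0; (1, -1): f_x = -6 ≠ 0; (1, 0): f_x = -7 ≠ 0; (1, 1): f_x = -10 ≠ 0; (1, 2): f_x = -15 ≠ 0; (1, 3): f_x = -22 ≠ 0; (1, 4): f_x = -31 ≠ 0.
  x = 2: f_y(2, y) = -2*y - 2; vanishes at y ∈ {-1}. (2, -1): f_x = -24 ≠ 0.
  x = 3: f_y(3, y) = -4*y - 4; vanishes at y ∈ {-1}. (3, -1): f_x = -54 ≠ 0.
  x = 4: f_y(4, y) = -6*y - 6; vanishes at y ∈ {-1}. (4, -1): f_x = -96 ≠ 0.
Only singular point on the grid: (0, -1).
Classify: substitute x = 0 + u, y = -1 + v and expand: f = -2*u**3 - u*v**2 + v**2.
No constant or linear terms (consistent with a singular point). Quadratic part: v**2. Cubic part: -2*u**3 - u*v**2.
The quadratic part v**2 is a perfect square, so there is a single (double) tangent line v = 0, i.e. y = -1. Restricting the cubic part to that line (v = 0) leaves -2*u**3 ≠ 0, so f is not divisible by v and the branch is v² ≈ 2*u**3 to lowest order — this is a cusp.
Classification: cusp.


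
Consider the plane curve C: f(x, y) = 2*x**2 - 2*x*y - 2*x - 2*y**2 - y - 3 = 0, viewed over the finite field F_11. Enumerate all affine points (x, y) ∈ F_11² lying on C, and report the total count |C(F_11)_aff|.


Affine F_11-points: {(2, 7), (3, 1), (6, 3), (6, 7), (7, 4), (7, 5), (9, 3), (9, 4), (10, 1), (10, 5)}; count = 10.

For each of the 121 pairs (x, y) ∈ F_11², evaluate f(x, y) mod 11. Record the zeros.
  x = 0: [0↦8, 1↦5, 2↦9, 3↦9, 4↦5, 5↦8, 6↦7, 7↦2, 8↦4, 9↦2, 10↦7]  zeros at y ∈ ∅
  x = 1: [0↦8, 1↦3, 2↦5, 3↦3, 4↦8, 5↦9, 6↦6, 7↦10, 8↦10, 9↦6, 10↦9]  zeros at y ∈ ∅
  x = 2: [0↦1, 1↦5, 2↦5, 3↦1, 4↦4, 5↦3, 6↦9, 7↦0, 8↦9, 9↦3, 10↦4]  zeros at y ∈ {7}
  x = 3: [0↦9, 1↦0, 2↦9, 3↦3, 4↦4, 5↦1, 6↦5, 7↦5, 8↦1, 9↦4, 10↦3]  zeros at y ∈ {1}
  x = 4: [0↦10, 1↦10, 2↦6, 3↦9, 4↦8, 5↦3, 6↦5, 7↦3, 8↦8, 9↦9, 10↦6]  zeros at y ∈ ∅
  x = 5: [0↦4, 1↦2, 2↦7, 3↦8, 4↦5, 5↦9, 6↦9, 7↦5, 8↦8, 9↦7, 10↦2]  zeros at y ∈ ∅
  x = 6: [0↦2, 1↦9, 2↦1, 3↦0, 4↦6, 5↦8, 6↦6, 7↦0, 8↦1, 9↦9, 10↦2]  zeros at y ∈ {3, 7}
  x = 7: [0↦4, 1↦9, 2↦10, 3↦7, 4↦0, 5↦0, 6↦7, 7↦10, 8↦9, 9↦4, 10↦6]  zeros at y ∈ {4, 5}
  x = 8: [0↦10, 1↦2, 2↦1, 3↦7, 4↦9, 5↦7, 6↦1, 7↦2, 8↦10, 9↦3, 10↦3]  zeros at y ∈ ∅
  x = 9: [0↦9, 1↦10, 2↦7, 3↦0, 4↦0, 5↦7, 6↦10, 7↦9, 8↦4, 9↦6, 10↦4]  zeros at y ∈ {3, 4}
  x = 10: [0↦1, 1↦0, 2↦6, 3↦8, 4↦6, 5↦0, 6↦1, 7↦9, 8↦2, 9↦2, 10↦9]  zeros at y ∈ {1, 5}
Collecting zeros: affine points = {(2, 7), (3, 1), (6, 3), (6, 7), (7, 4), (7, 5), (9, 3), (9, 4), (10, 1), (10, 5)}.
Total count |C(F_11)_aff| = 10.


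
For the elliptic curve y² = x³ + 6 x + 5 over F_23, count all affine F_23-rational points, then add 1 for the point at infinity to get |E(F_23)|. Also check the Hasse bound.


Affine points = {(1, 9), (1, 14), (2, 5), (2, 18), (3, 2), (3, 21), (4, 1), (4, 22), (6, 2), (6, 21), (8, 6), (8, 17), (9, 11), (9, 12), (13, 7), (13, 16), (14, 2), (14, 21), (17, 11), (17, 12), (19, 3), (19, 20), (20, 11), (20, 12), (21, 10), (21, 13)}; affine count = 26; |E(F_23)| = 27.

Discriminant check: Δ ∝ 4a³ + 27b² = 4·6³ + 27·5² = 4·216 + 27·25 ≡ 21 (mod 23). Nonzero ⇒ E is nonsingular.
For each x ∈ F_23, compute rhs = x³ + 6·x + 5 mod 23, then count y ∈ F_23 with y² ≡ rhs.
  x = 0: rhs = 5, matching y values: none (0 points).
  x = 1: rhs = 12, matching y values: 9, 14 (2 points).
  x = 2: rhs = 2, matching y values: 5, 18 (2 points).
  x = 3: rhs = 4, matching y values: 2, 21 (2 points).
  x = 4: rhs = 1, matching y values: 1, 22 (2 points).
  x = 5: rhs = 22, matching y values: none (0 points).
  x = 6: rhs = 4, matching y values: 2, 21 (2 points).
  x = 7: rhs = 22, matching y values: none (0 points).
  x = 8: rhs = 13, matching y values: 6, 17 (2 points).
  x = 9: rhs = 6, matching y values: 11, 12 (2 points).
  x = 10: rhs = 7, matching y values: none (0 points).
  x = 11: rhs = 22, matching y values: none (0 points).
  x = 12: rhs = 11, matching y values: none (0 points).
  x = 13: rhs = 3, matching y values: 7, 16 (2 points).
  x = 14: rhs = 4, matching y values: 2, 21 (2 points).
  x = 15: rhs = 20, matching y values: none (0 points).
  x = 16: rhs = 11, matching y values: none (0 points).
  x = 17: rhs = 6, matching y values: 11, 12 (2 points).
  x = 18: rhs = 11, matching y values: none (0 points).
  x = 19: rhs = 9, matching y values: 3, 20 (2 points).
  x = 20: rhs = 6, matching y values: 11, 12 (2 points).
  x = 21: rhs = 8, matching y values: 10, 13 (2 points).
  x = 22: rhs = 21, matching y values: none (0 points).
Total affine count: 26.
Full point count |E(F_23)| = 26 + 1 = 27.
Hasse bound: |27 − (23+1)| = |3| = 3 ≤ 2√23 ≈ 9.5917 ✓.


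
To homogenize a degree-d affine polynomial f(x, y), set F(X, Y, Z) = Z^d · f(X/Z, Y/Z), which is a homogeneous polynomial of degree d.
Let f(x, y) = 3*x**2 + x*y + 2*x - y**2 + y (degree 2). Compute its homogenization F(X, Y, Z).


F(X, Y, Z) = 3*X**2 + X*Y + 2*X*Z - Y**2 + Y*Z

deg(f) = 2.
Substitute x = X/Z, y = Y/Z into f, then multiply by Z^2.
  monomial 3·x^2·y^0 ↦ 3·X^2·Y^0·Z^0.
  monomial 1·x^1·y^1 ↦ 1·X^1·Y^1·Z^0.
  monomial 2·x^1·y^0 ↦ 2·X^1·Y^0·Z^1.
  monomial -1·x^0·y^2 ↦ -1·X^0·Y^2·Z^0.
  monomial 1·x^0·y^1 ↦ 1·X^0·Y^1·Z^1.
Collecting: F(X, Y, Z) = 3*X**2 + X*Y + 2*X*Z - Y**2 + Y*Z.


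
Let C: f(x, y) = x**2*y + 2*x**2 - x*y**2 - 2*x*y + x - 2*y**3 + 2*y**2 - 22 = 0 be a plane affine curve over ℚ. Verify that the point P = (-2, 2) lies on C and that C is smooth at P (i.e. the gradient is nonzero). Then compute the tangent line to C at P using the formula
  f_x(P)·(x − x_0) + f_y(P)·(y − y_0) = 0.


Tangent line at P: -23*x - 46 = 0.

Step 1: f(-2, 2) = 0, so P lies on C.
Step 2: partial derivatives
  f_x(x, y) = 2*x*y + 4*x - y**2 - 2*y + 1, f_y(x, y) = x**2 - 2*x*y - 2*x - 6*y**2 + 4*y.
  f_x(P) = -23, f_y(P) = 0 (gradient nonzero, so P is smooth).
Step 3: tangent line at P: -23·(x − -2) + 0·(y − 2) = 0.
Expanding: -23*x - 46 = 0.


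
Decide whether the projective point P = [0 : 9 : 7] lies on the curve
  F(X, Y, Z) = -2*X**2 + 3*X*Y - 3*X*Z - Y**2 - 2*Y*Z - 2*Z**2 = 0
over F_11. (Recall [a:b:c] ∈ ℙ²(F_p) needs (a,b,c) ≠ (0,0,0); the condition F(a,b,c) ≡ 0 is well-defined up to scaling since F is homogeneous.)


F(0,9,7) ≡ 3 (mod 11); P is NOT on the curve.

Evaluate F(0, 9, 7) term-by-term (mod 11).
  -2*X**2 ↦ -2·0·1·1 = 0
  3*X*Y ↦ 3·0·9·1 = 0
  -3*X*Z ↦ -3·0·1·7 = 0
  -Y**2 ↦ -1·1·81·1 = -81
  -2*Y*Z ↦ -2·1·9·7 = -126
  -2*Z**2 ↦ -2·1·1·49 = -98
Sum: F(0, 9, 7) = (0) + (0) + (0) + (-81) + (-126) + (-98) = -305.
Reducing mod 11: -305 ≡ 3 (mod 11).
Since F(a, b, c) ≡ 3 ≠ 0 (mod 11), P does NOT lie on the curve.


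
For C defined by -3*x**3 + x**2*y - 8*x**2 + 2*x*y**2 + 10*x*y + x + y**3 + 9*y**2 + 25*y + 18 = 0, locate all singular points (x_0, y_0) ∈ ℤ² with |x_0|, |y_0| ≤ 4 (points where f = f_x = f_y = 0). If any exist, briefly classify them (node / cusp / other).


Singular points: {(-1, -2)}; classification: node.

Compute partial derivatives:
  f_x = -9*x**2 + 2*x*y - 16*x + 2*y**2 + 10*y + 1.
  f_y = x**2 + 4*x*y + 10*x + 3*y**2 + 18*y + 25.
Scan x_0 ∈ {−4, ..., 4}. For each x_0, f_y(x_0, y) is a polynomial in y; find its integer roots y ∈ {−4, ..., 4}, then test f_x and f at those candidates.
  x = -4: f_y(-4, y) = 3*y**2 + 2*y + 1; no integer root y with |y| ≤ 4.
  x = -3: f_y(-3, y) = 3*y**2 + 6*y + 4; no integer root y with |y| ≤ 4.
  x = -2: f_y(-2, y) = 3*y**2 + 10*y + 9; no integer root y with |y| ≤ 4.
  x = -1: f_y(-1, y) = 3*y**2 + 14*y + 16; vanishes at y ∈ {-2}. (-1, -2): f_x = 0, f = 0 — SINGULAR.
  x = 0: f_y(0, y) = 3*y**2 + 18*y + 25; no integer root y with |y| ≤ 4.
  x = 1: f_y(1, y) = 3*y**2 + 22*y + 36; no integer root y with |y| ≤ 4.
  x = 2: f_y(2, y) = 3*y**2 + 26*y + 49; no integer root y with |y| ≤ 4.
  x = 3: f_y(3, y) = 3*y**2 + 30*y + 64; no integer root y with |y| ≤ 4.
  x = 4: f_y(4, y) = 3*y**2 + 34*y + 81; no integer root y with |y| ≤ 4.
Only singular point on the grid: (-1, -2).
Classify: substitute x = -1 + u, y = -2 + v and expand: f = -3*u**3 + u**2*v - u**2 + 2*u*v**2 + v**3 + v**2.
No constant or linear terms (consistent with a singular point). Quadratic part: -u**2 + v**2. Cubic part: -3*u**3 + u**2*v + 2*u*v**2 + v**3.
The quadratic part v**2 - u**2 = (v − u)(v + u) splits into two distinct linear factors, so there are two distinct tangent lines y − -2 = ±(x − -1) — this is a node (ordinary double point).
Classification: node.


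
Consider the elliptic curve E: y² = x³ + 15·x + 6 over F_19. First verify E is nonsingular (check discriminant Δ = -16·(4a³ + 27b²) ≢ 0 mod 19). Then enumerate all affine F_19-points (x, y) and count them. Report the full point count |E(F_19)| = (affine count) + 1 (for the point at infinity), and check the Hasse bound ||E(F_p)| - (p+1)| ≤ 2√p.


Affine points = {(0, 5), (0, 14), (2, 5), (2, 14), (4, 4), (4, 15), (5, 4), (5, 15), (7, 6), (7, 13), (8, 7), (8, 12), (10, 4), (10, 15), (11, 1), (11, 18), (13, 2), (13, 17), (17, 5), (17, 14), (18, 3), (18, 16)}; affine count = 22; |E(F_19)| = 23.

Discriminant check: Δ ∝ 4a³ + 27b² = 4·15³ + 27·6² = 4·3375 + 27·36 ≡ 13 (mod 19). Nonzero ⇒ E is nonsingular.
For each x ∈ F_19, compute rhs = x³ + 15·x + 6 mod 19, then count y ∈ F_19 with y² ≡ rhs.
  x = 0: rhs = 6, matching y values: 5, 14 (2 points).
  x = 1: rhs = 3, matching y values: none (0 points).
  x = 2: rhs = 6, matching y values: 5, 14 (2 points).
  x = 3: rhs = 2, matching y values: none (0 points).
  x = 4: rhs = 16, matching y values: 4, 15 (2 points).
  x = 5: rhs = 16, matching y values: 4, 15 (2 points).
  x = 6: rhs = 8, matching y values: none (0 points).
  x = 7: rhs = 17, matching y values: 6, 13 (2 points).
  x = 8: rhs = 11, matching y values: 7, 12 (2 points).
  x = 9: rhs = 15, matching y values: none (0 points).
  x = 10: rhs = 16, matching y values: 4, 15 (2 points).
  x = 11: rhs = 1, matching y values: 1, 18 (2 points).
  x = 12: rhs = 14, matching y values: none (0 points).
  x = 13: rhs = 4, matching y values: 2, 17 (2 points).
  x = 14: rhs = 15, matching y values: none (0 points).
  x = 15: rhs = 15, matching y values: none (0 points).
  x = 16: rhs = 10, matching y values: none (0 points).
  x = 17: rhs = 6, matching y values: 5, 14 (2 points).
  x = 18: rhs = 9, matching y values: 3, 16 (2 points).
Total affine count: 22.
Full point count |E(F_19)| = 22 + 1 = 23.
Hasse bound: |23 − (19+1)| = |3| = 3 ≤ 2√19 ≈ 8.7178 ✓.
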